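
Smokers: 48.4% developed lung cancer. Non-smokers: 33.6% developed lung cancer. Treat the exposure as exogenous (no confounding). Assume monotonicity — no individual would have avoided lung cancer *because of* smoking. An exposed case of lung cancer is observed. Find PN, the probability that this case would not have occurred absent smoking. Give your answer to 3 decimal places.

PN ≈ 0.306

p₁ = 0.484, p₀ = 0.336.
Under exogeneity and monotonicity, PN = (p₁ − p₀) / p₁.
PN = (0.484 − 0.336) / 0.484 = 0.148 / 0.484 ≈ 0.3058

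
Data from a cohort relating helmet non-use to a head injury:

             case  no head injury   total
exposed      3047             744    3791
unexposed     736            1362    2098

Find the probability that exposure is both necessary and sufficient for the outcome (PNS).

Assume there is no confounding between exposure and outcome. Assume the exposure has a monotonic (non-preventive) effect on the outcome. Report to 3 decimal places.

PNS ≈ 0.453

p₁ = P(outcome | exposed) = 3047/3791 = 0.80375
p₀ = P(outcome | unexposed) = 736/2098 = 0.35081
Under exogeneity and monotonicity, PNS = p₁ − p₀.
PNS = 0.80375 − 0.35081 = 0.45294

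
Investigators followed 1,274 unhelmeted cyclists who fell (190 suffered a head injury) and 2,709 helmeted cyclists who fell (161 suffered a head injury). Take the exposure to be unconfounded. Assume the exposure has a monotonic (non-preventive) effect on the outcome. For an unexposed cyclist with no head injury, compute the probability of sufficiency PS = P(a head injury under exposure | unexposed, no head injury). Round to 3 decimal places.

p₁ = P(outcome | exposed) = 190/1274 = 0.14914
p₀ = P(outcome | unexposed) = 161/2709 = 0.059432
Under exogeneity and monotonicity, PS = (p₁ − p₀) / (1 − p₀).
PS = (0.14914 − 0.059432) / (1 − 0.059432) = 0.089705 / 0.94057 ≈ 0.0954

PS ≈ 0.095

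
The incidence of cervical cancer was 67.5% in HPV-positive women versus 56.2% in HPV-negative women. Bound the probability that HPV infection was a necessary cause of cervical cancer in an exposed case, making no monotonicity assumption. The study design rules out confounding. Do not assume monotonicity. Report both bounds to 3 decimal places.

p₁ = 0.675, p₀ = 0.562.
Under exogeneity alone the bounds on PN are max{0,(p₁−p₀)/p₁} ≤ PN ≤ min{1,(1−p₀)/p₁}.
  lower = (p₁ − p₀)/p₁ = 0.113 / 0.675 ≈ 0.1674
  upper = min{1, (1 − p₀)/p₁} = 0.438 / 0.675 ≈ 0.6489

0.167 ≤ PN ≤ 0.649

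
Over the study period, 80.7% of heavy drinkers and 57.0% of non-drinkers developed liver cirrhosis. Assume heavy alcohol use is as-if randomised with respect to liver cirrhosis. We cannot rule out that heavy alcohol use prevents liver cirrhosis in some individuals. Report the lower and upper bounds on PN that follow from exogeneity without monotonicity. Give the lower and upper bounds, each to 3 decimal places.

p₁ = 0.807, p₀ = 0.57.
Under exogeneity alone the bounds on PN are max{0,(p₁−p₀)/p₁} ≤ PN ≤ min{1,(1−p₀)/p₁}.
  lower = (p₁ − p₀)/p₁ = 0.237 / 0.807 ≈ 0.2937
  upper = min{1, (1 − p₀)/p₁} = 0.43 / 0.807 ≈ 0.5328

0.294 ≤ PN ≤ 0.533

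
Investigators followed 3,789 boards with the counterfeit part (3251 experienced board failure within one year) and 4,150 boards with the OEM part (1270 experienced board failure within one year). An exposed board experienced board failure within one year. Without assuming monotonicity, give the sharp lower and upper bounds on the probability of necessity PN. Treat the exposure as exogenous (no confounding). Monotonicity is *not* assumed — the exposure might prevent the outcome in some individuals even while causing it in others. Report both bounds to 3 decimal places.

0.643 ≤ PN ≤ 0.809

p₁ = P(outcome | exposed) = 3251/3789 = 0.85801
p₀ = P(outcome | unexposed) = 1270/4150 = 0.30602
Under exogeneity alone the bounds on PN are max{0,(p₁−p₀)/p₁} ≤ PN ≤ min{1,(1−p₀)/p₁}.
  lower = (p₁ − p₀)/p₁ = 0.55199 / 0.85801 ≈ 0.6433
  upper = min{1, (1 − p₀)/p₁} = 0.69398 / 0.85801 ≈ 0.8088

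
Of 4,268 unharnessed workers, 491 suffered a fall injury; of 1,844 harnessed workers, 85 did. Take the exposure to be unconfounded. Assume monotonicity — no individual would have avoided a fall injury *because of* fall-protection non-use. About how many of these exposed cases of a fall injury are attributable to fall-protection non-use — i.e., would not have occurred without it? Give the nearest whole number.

about 294 cases

p₁ = P(outcome | exposed) = 491/4268 = 0.11504
p₀ = P(outcome | unexposed) = 85/1844 = 0.046095
PN = (p₁ − p₀)/p₁ = (0.11504 − 0.046095) / 0.11504 ≈ 0.59932.
Attributable cases ≈ PN × (exposed cases) = 0.59932 × 491 ≈ 294.26.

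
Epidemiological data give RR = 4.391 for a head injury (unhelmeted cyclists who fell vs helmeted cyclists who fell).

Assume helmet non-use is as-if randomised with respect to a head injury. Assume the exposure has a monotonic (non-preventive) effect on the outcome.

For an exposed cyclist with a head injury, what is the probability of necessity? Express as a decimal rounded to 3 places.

PN ≈ 0.772

Under exogeneity and monotonicity, PN = (RR − 1) / RR = 1 − 1/RR.
PN = (4.391 − 1) / 4.391 = 3.391 / 4.391 ≈ 0.7723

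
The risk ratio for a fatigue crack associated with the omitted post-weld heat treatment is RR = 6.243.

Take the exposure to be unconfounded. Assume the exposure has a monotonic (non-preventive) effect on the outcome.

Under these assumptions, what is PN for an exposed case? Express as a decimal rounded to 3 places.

Under exogeneity and monotonicity, PN = (RR − 1) / RR = 1 − 1/RR.
PN = (6.243 − 1) / 6.243 = 5.243 / 6.243 ≈ 0.8398

PN ≈ 0.840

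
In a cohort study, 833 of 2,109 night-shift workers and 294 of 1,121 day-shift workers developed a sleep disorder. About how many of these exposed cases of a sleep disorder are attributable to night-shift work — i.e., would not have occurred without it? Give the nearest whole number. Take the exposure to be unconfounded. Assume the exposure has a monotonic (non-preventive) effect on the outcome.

about 280 cases

p₁ = P(outcome | exposed) = 833/2109 = 0.39497
p₀ = P(outcome | unexposed) = 294/1121 = 0.26227
PN = (p₁ − p₀)/p₁ = (0.39497 − 0.26227) / 0.39497 ≈ 0.33599.
Attributable cases ≈ PN × (exposed cases) = 0.33599 × 833 ≈ 279.88.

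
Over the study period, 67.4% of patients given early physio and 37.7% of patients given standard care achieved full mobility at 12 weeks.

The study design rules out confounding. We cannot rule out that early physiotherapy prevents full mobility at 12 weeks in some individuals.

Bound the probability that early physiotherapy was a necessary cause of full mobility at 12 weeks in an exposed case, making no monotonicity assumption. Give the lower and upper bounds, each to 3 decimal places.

p₁ = 0.674, p₀ = 0.377.
Under exogeneity alone the bounds on PN are max{0,(p₁−p₀)/p₁} ≤ PN ≤ min{1,(1−p₀)/p₁}.
  lower = (p₁ − p₀)/p₁ = 0.297 / 0.674 ≈ 0.4407
  upper = min{1, (1 − p₀)/p₁} = 0.623 / 0.674 ≈ 0.9243

0.441 ≤ PN ≤ 0.924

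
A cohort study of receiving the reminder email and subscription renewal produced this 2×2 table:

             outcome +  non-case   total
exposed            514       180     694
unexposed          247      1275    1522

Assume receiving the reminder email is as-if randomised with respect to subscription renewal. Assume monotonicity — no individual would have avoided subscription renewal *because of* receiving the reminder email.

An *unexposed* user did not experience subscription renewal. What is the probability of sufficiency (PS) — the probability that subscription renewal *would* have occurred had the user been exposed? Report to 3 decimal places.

PS ≈ 0.690

p₁ = P(outcome | exposed) = 514/694 = 0.74063
p₀ = P(outcome | unexposed) = 247/1522 = 0.16229
Under exogeneity and monotonicity, PS = (p₁ − p₀) / (1 − p₀).
PS = (0.74063 − 0.16229) / (1 − 0.16229) = 0.57835 / 0.83771 ≈ 0.6904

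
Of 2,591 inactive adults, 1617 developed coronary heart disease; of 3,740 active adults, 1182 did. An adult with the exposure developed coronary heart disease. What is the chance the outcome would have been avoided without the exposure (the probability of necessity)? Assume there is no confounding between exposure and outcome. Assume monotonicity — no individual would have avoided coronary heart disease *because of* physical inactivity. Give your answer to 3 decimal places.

p₁ = P(outcome | exposed) = 1617/2591 = 0.62408
p₀ = P(outcome | unexposed) = 1182/3740 = 0.31604
Under exogeneity and monotonicity, PN = (p₁ − p₀) / p₁.
PN = (0.62408 − 0.31604) / 0.62408 = 0.30804 / 0.62408 ≈ 0.4936

PN ≈ 0.494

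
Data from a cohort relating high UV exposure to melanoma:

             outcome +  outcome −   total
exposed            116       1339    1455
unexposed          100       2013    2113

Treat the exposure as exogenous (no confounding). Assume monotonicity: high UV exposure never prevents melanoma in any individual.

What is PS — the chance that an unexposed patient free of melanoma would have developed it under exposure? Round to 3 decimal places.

PS ≈ 0.034

p₁ = P(outcome | exposed) = 116/1455 = 0.079725
p₀ = P(outcome | unexposed) = 100/2113 = 0.047326
Under exogeneity and monotonicity, PS = (p₁ − p₀)/(1 − p₀).
PS = (0.079725 − 0.047326) / 0.95267 ≈ 0.0340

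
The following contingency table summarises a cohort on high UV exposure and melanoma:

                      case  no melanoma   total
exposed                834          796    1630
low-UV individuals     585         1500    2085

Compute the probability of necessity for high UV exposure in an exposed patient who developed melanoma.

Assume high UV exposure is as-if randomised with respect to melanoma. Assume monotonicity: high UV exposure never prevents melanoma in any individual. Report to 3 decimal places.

PN ≈ 0.452

p₁ = P(outcome | exposed) = 834/1630 = 0.51166
p₀ = P(outcome | unexposed) = 585/2085 = 0.28058
Under exogeneity and monotonicity, PN = (p₁ − p₀)/p₁.
PN = (0.51166 − 0.28058) / 0.51166 ≈ 0.4516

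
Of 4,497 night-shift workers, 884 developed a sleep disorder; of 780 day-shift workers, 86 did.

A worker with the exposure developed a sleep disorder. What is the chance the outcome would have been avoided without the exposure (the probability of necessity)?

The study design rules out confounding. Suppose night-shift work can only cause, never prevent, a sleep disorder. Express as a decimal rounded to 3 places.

PN ≈ 0.439

p₁ = P(outcome | exposed) = 884/4497 = 0.19658
p₀ = P(outcome | unexposed) = 86/780 = 0.11026
Under exogeneity and monotonicity, PN = (p₁ − p₀) / p₁.
PN = (0.19658 − 0.11026) / 0.19658 = 0.086319 / 0.19658 ≈ 0.4391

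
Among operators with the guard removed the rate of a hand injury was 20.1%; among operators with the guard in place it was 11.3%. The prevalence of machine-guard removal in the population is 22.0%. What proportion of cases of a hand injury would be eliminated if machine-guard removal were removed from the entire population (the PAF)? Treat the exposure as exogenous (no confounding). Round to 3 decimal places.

PAF ≈ 0.146

p₁ = 0.201, p₀ = 0.113.
Overall risk P(Y=1) = π·p₁ + (1−π)·p₀ = 0.22×0.201 + 0.78×0.113 = 0.13236.
Under exogeneity, PAF = [P(Y=1) − p₀] / P(Y=1).
PAF = (0.13236 − 0.113) / 0.13236 ≈ 0.1463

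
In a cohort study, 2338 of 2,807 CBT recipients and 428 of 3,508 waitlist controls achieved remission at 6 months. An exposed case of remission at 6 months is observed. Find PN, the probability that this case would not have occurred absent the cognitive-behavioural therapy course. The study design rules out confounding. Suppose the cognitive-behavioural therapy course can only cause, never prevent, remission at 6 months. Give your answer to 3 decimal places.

p₁ = P(outcome | exposed) = 2338/2807 = 0.83292
p₀ = P(outcome | unexposed) = 428/3508 = 0.12201
Under exogeneity and monotonicity, PN = (p₁ − p₀) / p₁.
PN = (0.83292 − 0.12201) / 0.83292 = 0.71091 / 0.83292 ≈ 0.8535

PN ≈ 0.854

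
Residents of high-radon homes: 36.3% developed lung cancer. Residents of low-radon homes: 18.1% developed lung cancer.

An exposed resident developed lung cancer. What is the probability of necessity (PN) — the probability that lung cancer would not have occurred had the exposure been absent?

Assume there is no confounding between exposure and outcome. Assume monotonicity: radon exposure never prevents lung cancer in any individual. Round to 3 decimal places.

p₁ = 0.363, p₀ = 0.181.
Under exogeneity and monotonicity, PN = (p₁ − p₀) / p₁.
PN = (0.363 − 0.181) / 0.363 = 0.182 / 0.363 ≈ 0.5014

PN ≈ 0.501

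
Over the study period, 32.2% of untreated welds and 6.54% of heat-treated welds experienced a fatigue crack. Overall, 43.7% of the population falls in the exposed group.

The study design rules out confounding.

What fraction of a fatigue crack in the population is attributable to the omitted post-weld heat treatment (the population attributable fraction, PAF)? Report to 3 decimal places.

PAF ≈ 0.632

p₁ = 0.322, p₀ = 0.0654.
Overall risk P(Y=1) = π·p₁ + (1−π)·p₀ = 0.437×0.322 + 0.563×0.0654 = 0.17753.
Under exogeneity, PAF = [P(Y=1) − p₀] / P(Y=1).
PAF = (0.17753 − 0.0654) / 0.17753 ≈ 0.6316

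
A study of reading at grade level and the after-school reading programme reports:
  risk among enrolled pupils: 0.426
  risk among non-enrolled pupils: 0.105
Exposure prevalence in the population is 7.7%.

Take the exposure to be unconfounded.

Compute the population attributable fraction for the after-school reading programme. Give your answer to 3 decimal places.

Let p₁ = 0.426, p₀ = 0.105.
Overall risk P(Y=1) = π·p₁ + (1−π)·p₀ = 0.077×0.426 + 0.923×0.105 = 0.12972.
Under exogeneity, PAF = [P(Y=1) − p₀] / P(Y=1).
PAF = (0.12972 − 0.105) / 0.12972 ≈ 0.1905

PAF ≈ 0.191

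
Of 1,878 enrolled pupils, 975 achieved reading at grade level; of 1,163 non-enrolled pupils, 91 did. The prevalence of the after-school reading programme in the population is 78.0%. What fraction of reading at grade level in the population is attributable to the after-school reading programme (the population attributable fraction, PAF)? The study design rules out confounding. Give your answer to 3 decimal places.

PAF ≈ 0.815

p₁ = P(outcome | exposed) = 975/1878 = 0.51917
p₀ = P(outcome | unexposed) = 91/1163 = 0.078246
Overall risk P(Y=1) = π·p₁ + (1−π)·p₀ = 0.78×0.51917 + 0.22×0.078246 = 0.42217.
Under exogeneity, PAF = [P(Y=1) − p₀] / P(Y=1).
PAF = (0.42217 − 0.078246) / 0.42217 ≈ 0.8147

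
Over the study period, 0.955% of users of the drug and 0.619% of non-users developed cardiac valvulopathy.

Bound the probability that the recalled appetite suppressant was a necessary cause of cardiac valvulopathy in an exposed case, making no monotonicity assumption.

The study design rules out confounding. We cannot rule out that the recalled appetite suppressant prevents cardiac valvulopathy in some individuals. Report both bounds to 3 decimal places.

0.352 ≤ PN ≤ 1.000

p₁ = 0.00955, p₀ = 0.00619.
Under exogeneity alone the bounds on PN are max{0,(p₁−p₀)/p₁} ≤ PN ≤ min{1,(1−p₀)/p₁}.
  lower = (p₁ − p₀)/p₁ = 0.00336 / 0.00955 ≈ 0.3518
  upper = min{1, (1 − p₀)/p₁} = 0.99381 / 0.00955 ≈ 104.0639 → capped at 1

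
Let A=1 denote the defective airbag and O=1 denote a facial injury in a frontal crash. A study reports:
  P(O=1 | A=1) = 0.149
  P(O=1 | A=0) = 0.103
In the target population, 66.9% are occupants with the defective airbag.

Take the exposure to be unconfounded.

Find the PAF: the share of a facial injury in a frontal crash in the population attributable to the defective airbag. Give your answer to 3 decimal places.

Let p₁ = 0.149, p₀ = 0.103.
Overall risk P(Y=1) = π·p₁ + (1−π)·p₀ = 0.669×0.149 + 0.331×0.103 = 0.13377.
Under exogeneity, PAF = [P(Y=1) − p₀] / P(Y=1).
PAF = (0.13377 − 0.103) / 0.13377 ≈ 0.2300

PAF ≈ 0.230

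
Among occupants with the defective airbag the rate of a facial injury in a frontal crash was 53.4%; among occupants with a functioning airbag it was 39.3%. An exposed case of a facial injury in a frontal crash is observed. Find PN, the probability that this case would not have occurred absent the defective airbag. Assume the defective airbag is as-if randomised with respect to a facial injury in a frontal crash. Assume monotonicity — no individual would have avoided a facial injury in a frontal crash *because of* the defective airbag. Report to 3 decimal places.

p₁ = 0.534, p₀ = 0.393.
Under exogeneity and monotonicity, PN = (p₁ − p₀) / p₁.
PN = (0.534 − 0.393) / 0.534 = 0.141 / 0.534 ≈ 0.2640

PN ≈ 0.264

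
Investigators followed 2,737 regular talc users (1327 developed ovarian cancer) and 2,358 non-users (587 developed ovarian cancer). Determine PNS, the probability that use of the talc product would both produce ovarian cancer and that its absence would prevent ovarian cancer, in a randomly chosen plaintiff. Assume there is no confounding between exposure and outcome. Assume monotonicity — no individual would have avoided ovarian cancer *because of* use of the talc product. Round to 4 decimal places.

p₁ = P(outcome | exposed) = 1327/2737 = 0.48484
p₀ = P(outcome | unexposed) = 587/2358 = 0.24894
Under exogeneity and monotonicity, PNS = p₁ − p₀.
PNS = 0.48484 − 0.24894 = 0.2359

PNS ≈ 0.2359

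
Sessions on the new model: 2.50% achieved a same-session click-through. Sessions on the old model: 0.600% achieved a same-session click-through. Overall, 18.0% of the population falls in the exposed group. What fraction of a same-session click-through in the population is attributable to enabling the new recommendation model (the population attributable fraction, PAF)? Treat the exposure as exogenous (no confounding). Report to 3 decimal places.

PAF ≈ 0.363

p₁ = 0.025, p₀ = 0.006.
Overall risk P(Y=1) = π·p₁ + (1−π)·p₀ = 0.18×0.025 + 0.82×0.006 = 0.00942.
Under exogeneity, PAF = [P(Y=1) − p₀] / P(Y=1).
PAF = (0.00942 − 0.006) / 0.00942 ≈ 0.3631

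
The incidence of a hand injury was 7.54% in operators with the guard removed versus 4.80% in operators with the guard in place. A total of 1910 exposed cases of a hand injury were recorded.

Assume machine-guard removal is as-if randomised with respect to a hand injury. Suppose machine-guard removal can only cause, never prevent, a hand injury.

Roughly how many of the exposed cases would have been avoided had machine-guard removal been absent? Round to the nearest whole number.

about 694 cases

p₁ = 0.0754, p₀ = 0.048.
PN = (p₁ − p₀)/p₁ = (0.0754 − 0.048) / 0.0754 ≈ 0.36340.
Attributable cases ≈ PN × (exposed cases) = 0.36340 × 1910 ≈ 694.08.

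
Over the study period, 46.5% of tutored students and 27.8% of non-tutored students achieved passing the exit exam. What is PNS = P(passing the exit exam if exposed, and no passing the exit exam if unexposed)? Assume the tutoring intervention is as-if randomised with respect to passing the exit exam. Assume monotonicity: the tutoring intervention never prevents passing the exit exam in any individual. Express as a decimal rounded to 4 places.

PNS ≈ 0.1870

p₁ = 0.465, p₀ = 0.278.
Under exogeneity and monotonicity, PNS = p₁ − p₀.
PNS = 0.465 − 0.278 = 0.187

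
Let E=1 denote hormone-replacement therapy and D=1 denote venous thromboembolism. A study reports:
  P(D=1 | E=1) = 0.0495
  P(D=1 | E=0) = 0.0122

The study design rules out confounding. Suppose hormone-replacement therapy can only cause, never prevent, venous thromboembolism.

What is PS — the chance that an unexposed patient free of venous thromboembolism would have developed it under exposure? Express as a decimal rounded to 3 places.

Let p₁ = 0.0495, p₀ = 0.0122.
Under exogeneity and monotonicity, PS = (p₁ − p₀) / (1 − p₀).
PS = (0.0495 − 0.0122) / (1 − 0.0122) = 0.0373 / 0.9878 ≈ 0.0378

PS ≈ 0.038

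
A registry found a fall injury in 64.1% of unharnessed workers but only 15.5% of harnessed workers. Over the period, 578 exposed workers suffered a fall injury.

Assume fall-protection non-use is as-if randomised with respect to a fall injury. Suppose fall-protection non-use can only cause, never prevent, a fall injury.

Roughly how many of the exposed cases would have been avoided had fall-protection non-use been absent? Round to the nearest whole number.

about 438 cases

p₁ = 0.641, p₀ = 0.155.
PN = (p₁ − p₀)/p₁ = (0.641 − 0.155) / 0.641 ≈ 0.75819.
Attributable cases ≈ PN × (exposed cases) = 0.75819 × 578 ≈ 438.23.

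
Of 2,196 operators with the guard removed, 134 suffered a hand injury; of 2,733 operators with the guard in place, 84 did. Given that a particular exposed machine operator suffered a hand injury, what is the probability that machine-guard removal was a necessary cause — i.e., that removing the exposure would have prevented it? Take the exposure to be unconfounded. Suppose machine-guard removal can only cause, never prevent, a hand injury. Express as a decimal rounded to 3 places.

p₁ = P(outcome | exposed) = 134/2196 = 0.06102
p₀ = P(outcome | unexposed) = 84/2733 = 0.030735
Under exogeneity and monotonicity, PN = (p₁ − p₀) / p₁.
PN = (0.06102 − 0.030735) / 0.06102 = 0.030285 / 0.06102 ≈ 0.4963

PN ≈ 0.496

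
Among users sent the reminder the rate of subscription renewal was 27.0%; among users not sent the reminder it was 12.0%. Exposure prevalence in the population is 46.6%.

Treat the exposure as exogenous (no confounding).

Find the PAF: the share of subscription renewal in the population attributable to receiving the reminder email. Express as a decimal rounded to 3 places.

p₁ = 0.27, p₀ = 0.12.
Overall risk P(Y=1) = π·p₁ + (1−π)·p₀ = 0.466×0.27 + 0.534×0.12 = 0.1899.
Under exogeneity, PAF = [P(Y=1) − p₀] / P(Y=1).
PAF = (0.1899 − 0.12) / 0.1899 ≈ 0.3681

PAF ≈ 0.368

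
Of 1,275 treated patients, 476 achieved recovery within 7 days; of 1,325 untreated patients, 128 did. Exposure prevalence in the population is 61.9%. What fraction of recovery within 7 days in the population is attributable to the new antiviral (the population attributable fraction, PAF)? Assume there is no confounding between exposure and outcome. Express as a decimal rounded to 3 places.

PAF ≈ 0.639

p₁ = P(outcome | exposed) = 476/1275 = 0.37333
p₀ = P(outcome | unexposed) = 128/1325 = 0.096604
Overall risk P(Y=1) = π·p₁ + (1−π)·p₀ = 0.619×0.37333 + 0.381×0.096604 = 0.2679.
Under exogeneity, PAF = [P(Y=1) − p₀] / P(Y=1).
PAF = (0.2679 − 0.096604) / 0.2679 ≈ 0.6394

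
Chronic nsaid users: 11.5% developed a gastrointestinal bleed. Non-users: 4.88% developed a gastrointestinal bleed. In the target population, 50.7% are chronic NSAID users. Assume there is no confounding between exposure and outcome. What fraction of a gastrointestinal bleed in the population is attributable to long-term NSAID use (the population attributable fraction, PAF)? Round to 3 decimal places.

PAF ≈ 0.408

p₁ = 0.115, p₀ = 0.0488.
Overall risk P(Y=1) = π·p₁ + (1−π)·p₀ = 0.507×0.115 + 0.493×0.0488 = 0.082363.
Under exogeneity, PAF = [P(Y=1) − p₀] / P(Y=1).
PAF = (0.082363 − 0.0488) / 0.082363 ≈ 0.4075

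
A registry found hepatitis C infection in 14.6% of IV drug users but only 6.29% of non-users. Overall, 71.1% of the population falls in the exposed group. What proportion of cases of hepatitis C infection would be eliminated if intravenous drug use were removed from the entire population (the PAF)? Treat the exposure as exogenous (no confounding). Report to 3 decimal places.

PAF ≈ 0.484

p₁ = 0.146, p₀ = 0.0629.
Overall risk P(Y=1) = π·p₁ + (1−π)·p₀ = 0.711×0.146 + 0.289×0.0629 = 0.12198.
Under exogeneity, PAF = [P(Y=1) − p₀] / P(Y=1).
PAF = (0.12198 − 0.0629) / 0.12198 ≈ 0.4844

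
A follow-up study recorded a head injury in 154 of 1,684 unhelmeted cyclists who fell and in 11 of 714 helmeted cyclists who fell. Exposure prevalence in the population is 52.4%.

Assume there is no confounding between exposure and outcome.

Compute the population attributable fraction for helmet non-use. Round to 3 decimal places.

PAF ≈ 0.721

p₁ = P(outcome | exposed) = 154/1684 = 0.091449
p₀ = P(outcome | unexposed) = 11/714 = 0.015406
Overall risk P(Y=1) = π·p₁ + (1−π)·p₀ = 0.524×0.091449 + 0.476×0.015406 = 0.055253.
Under exogeneity, PAF = [P(Y=1) − p₀] / P(Y=1).
PAF = (0.055253 − 0.015406) / 0.055253 ≈ 0.7212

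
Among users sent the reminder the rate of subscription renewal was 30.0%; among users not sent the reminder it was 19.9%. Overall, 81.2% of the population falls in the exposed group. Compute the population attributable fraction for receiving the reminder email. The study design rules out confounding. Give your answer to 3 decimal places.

p₁ = 0.3, p₀ = 0.199.
Overall risk P(Y=1) = π·p₁ + (1−π)·p₀ = 0.812×0.3 + 0.188×0.199 = 0.28101.
Under exogeneity, PAF = [P(Y=1) − p₀] / P(Y=1).
PAF = (0.28101 − 0.199) / 0.28101 ≈ 0.2918

PAF ≈ 0.292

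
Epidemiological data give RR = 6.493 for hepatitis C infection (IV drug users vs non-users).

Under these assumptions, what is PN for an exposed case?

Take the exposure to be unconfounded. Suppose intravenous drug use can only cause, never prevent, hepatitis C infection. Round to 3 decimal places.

PN ≈ 0.846

Under exogeneity and monotonicity, PN = (RR − 1) / RR = 1 − 1/RR.
PN = (6.493 − 1) / 6.493 = 5.493 / 6.493 ≈ 0.8460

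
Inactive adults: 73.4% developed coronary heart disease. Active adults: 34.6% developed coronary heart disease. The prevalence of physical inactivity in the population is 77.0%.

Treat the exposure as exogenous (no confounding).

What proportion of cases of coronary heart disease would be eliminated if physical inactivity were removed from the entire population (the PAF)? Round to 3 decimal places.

PAF ≈ 0.463

p₁ = 0.734, p₀ = 0.346.
Overall risk P(Y=1) = π·p₁ + (1−π)·p₀ = 0.77×0.734 + 0.23×0.346 = 0.64476.
Under exogeneity, PAF = [P(Y=1) − p₀] / P(Y=1).
PAF = (0.64476 − 0.346) / 0.64476 ≈ 0.4634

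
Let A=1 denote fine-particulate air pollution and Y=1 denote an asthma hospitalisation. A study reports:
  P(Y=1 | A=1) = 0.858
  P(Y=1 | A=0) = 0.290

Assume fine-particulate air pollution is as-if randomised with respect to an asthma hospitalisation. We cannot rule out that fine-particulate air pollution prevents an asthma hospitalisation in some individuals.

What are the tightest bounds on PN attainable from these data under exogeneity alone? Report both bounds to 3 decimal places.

0.662 ≤ PN ≤ 0.828

Let p₁ = 0.858, p₀ = 0.29.
Under exogeneity alone the bounds on PN are max{0,(p₁−p₀)/p₁} ≤ PN ≤ min{1,(1−p₀)/p₁}.
  lower = (p₁ − p₀)/p₁ = 0.568 / 0.858 ≈ 0.6620
  upper = min{1, (1 − p₀)/p₁} = 0.71 / 0.858 ≈ 0.8275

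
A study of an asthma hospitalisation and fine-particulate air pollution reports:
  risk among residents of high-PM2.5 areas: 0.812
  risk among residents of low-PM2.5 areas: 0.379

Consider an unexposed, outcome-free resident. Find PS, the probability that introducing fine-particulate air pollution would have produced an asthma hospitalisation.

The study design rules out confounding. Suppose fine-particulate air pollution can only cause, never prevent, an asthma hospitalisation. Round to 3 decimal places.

Let p₁ = 0.812, p₀ = 0.379.
Under exogeneity and monotonicity, PS = (p₁ − p₀) / (1 − p₀).
PS = (0.812 − 0.379) / (1 − 0.379) = 0.433 / 0.621 ≈ 0.6973

PS ≈ 0.697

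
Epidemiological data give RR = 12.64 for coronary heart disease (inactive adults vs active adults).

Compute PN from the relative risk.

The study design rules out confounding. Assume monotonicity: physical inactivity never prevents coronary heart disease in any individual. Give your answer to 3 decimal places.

Under exogeneity and monotonicity, PN = (RR − 1) / RR = 1 − 1/RR.
PN = (12.64 − 1) / 12.64 = 11.64 / 12.64 ≈ 0.9209

PN ≈ 0.921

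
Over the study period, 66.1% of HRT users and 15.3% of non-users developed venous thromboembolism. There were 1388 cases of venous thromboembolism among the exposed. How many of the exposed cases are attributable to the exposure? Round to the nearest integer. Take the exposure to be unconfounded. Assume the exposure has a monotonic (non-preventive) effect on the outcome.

about 1067 cases

p₁ = 0.661, p₀ = 0.153.
PN = (p₁ − p₀)/p₁ = (0.661 − 0.153) / 0.661 ≈ 0.76853.
Attributable cases ≈ PN × (exposed cases) = 0.76853 × 1388 ≈ 1066.72.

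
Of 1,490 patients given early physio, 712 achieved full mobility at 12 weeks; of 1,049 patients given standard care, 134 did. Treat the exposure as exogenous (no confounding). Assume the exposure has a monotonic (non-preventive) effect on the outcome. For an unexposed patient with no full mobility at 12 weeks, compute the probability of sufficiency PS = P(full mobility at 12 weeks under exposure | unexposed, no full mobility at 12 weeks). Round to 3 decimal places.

p₁ = P(outcome | exposed) = 712/1490 = 0.47785
p₀ = P(outcome | unexposed) = 134/1049 = 0.12774
Under exogeneity and monotonicity, PS = (p₁ − p₀) / (1 − p₀).
PS = (0.47785 − 0.12774) / (1 − 0.12774) = 0.35011 / 0.87226 ≈ 0.4014

PS ≈ 0.401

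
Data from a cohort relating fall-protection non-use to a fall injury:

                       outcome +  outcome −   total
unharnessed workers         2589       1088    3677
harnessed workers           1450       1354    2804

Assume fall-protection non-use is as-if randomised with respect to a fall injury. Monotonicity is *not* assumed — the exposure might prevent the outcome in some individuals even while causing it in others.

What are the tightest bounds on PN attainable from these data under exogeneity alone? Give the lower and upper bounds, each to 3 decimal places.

p₁ = P(outcome | exposed) = 2589/3677 = 0.70411
p₀ = P(outcome | unexposed) = 1450/2804 = 0.51712
Under exogeneity alone the bounds on PN are max{0,(p₁−p₀)/p₁} ≤ PN ≤ min{1,(1−p₀)/p₁}.
  lower = (p₁ − p₀)/p₁ = 0.18699 / 0.70411 ≈ 0.2656
  upper = min{1, (1 − p₀)/p₁} = 0.48288 / 0.70411 ≈ 0.6858

0.266 ≤ PN ≤ 0.686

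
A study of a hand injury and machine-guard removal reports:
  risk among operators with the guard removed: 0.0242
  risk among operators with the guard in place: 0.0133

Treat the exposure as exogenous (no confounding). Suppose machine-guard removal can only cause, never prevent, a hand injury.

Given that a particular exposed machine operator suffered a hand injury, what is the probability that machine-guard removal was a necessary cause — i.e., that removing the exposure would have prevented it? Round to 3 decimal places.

PN ≈ 0.450

Let p₁ = 0.0242, p₀ = 0.0133.
Under exogeneity and monotonicity, PN = (p₁ − p₀) / p₁.
PN = (0.0242 − 0.0133) / 0.0242 = 0.0109 / 0.0242 ≈ 0.4504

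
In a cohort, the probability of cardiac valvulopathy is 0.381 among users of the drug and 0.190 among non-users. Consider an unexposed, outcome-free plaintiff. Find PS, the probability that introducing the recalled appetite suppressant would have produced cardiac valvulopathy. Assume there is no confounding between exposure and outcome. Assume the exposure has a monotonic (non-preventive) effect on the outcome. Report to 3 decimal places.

PS ≈ 0.236

Let p₁ = 0.381, p₀ = 0.19.
Under exogeneity and monotonicity, PS = (p₁ − p₀) / (1 − p₀).
PS = (0.381 − 0.19) / (1 − 0.19) = 0.191 / 0.81 ≈ 0.2358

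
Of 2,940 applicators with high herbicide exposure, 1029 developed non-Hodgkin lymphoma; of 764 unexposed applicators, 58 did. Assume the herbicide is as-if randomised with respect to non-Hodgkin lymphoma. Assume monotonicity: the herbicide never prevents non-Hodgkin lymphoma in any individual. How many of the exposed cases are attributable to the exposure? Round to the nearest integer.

p₁ = P(outcome | exposed) = 1029/2940 = 0.35
p₀ = P(outcome | unexposed) = 58/764 = 0.075916
PN = (p₁ − p₀)/p₁ = (0.35 − 0.075916) / 0.35 ≈ 0.78310.
Attributable cases ≈ PN × (exposed cases) = 0.78310 × 1029 ≈ 805.81.

about 806 cases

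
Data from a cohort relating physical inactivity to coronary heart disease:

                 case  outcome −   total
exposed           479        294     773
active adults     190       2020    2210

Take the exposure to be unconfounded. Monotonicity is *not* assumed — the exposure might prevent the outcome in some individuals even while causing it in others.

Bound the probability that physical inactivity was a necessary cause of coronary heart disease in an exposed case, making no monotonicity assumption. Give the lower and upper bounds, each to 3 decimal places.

p₁ = P(outcome | exposed) = 479/773 = 0.61966
p₀ = P(outcome | unexposed) = 190/2210 = 0.085973
Under exogeneity alone the bounds on PN are max{0,(p₁−p₀)/p₁} ≤ PN ≤ min{1,(1−p₀)/p₁}.
  lower = (p₁ − p₀)/p₁ = 0.53369 / 0.61966 ≈ 0.8613
  upper = min{1, (1 − p₀)/p₁} = 0.91403 / 0.61966 ≈ 1.4750 → capped at 1

0.861 ≤ PN ≤ 1.000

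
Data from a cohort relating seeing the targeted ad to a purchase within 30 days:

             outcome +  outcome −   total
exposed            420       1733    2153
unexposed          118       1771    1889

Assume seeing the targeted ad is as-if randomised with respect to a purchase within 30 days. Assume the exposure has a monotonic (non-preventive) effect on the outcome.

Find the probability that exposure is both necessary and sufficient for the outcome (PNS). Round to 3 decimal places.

PNS ≈ 0.133

p₁ = P(outcome | exposed) = 420/2153 = 0.19508
p₀ = P(outcome | unexposed) = 118/1889 = 0.062467
Under exogeneity and monotonicity, PNS = p₁ − p₀.
PNS = 0.19508 − 0.062467 = 0.13261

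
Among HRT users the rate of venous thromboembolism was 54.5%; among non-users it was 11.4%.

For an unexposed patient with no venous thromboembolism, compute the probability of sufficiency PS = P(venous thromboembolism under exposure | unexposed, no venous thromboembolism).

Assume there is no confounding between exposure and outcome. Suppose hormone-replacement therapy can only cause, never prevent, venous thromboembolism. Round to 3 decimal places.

PS ≈ 0.486

p₁ = 0.545, p₀ = 0.114.
Under exogeneity and monotonicity, PS = (p₁ − p₀) / (1 − p₀).
PS = (0.545 − 0.114) / (1 − 0.114) = 0.431 / 0.886 ≈ 0.4865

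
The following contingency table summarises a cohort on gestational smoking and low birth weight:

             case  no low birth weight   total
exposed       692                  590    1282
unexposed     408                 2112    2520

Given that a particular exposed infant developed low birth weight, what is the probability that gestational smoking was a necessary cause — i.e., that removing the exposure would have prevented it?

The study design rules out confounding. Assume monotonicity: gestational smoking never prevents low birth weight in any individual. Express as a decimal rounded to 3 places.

p₁ = P(outcome | exposed) = 692/1282 = 0.53978
p₀ = P(outcome | unexposed) = 408/2520 = 0.1619
Under exogeneity and monotonicity, PN = (p₁ − p₀) / p₁.
PN = (0.53978 − 0.1619) / 0.53978 = 0.37788 / 0.53978 ≈ 0.7001

PN ≈ 0.700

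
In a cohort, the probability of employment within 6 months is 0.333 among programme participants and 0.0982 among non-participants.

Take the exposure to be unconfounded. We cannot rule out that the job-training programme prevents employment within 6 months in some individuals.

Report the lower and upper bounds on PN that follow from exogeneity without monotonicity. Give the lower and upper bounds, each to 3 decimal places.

Let p₁ = 0.333, p₀ = 0.0982.
Under exogeneity alone the bounds on PN are max{0,(p₁−p₀)/p₁} ≤ PN ≤ min{1,(1−p₀)/p₁}.
  lower = (p₁ − p₀)/p₁ = 0.2348 / 0.333 ≈ 0.7051
  upper = min{1, (1 − p₀)/p₁} = 0.9018 / 0.333 ≈ 2.7081 → capped at 1

0.705 ≤ PN ≤ 1.000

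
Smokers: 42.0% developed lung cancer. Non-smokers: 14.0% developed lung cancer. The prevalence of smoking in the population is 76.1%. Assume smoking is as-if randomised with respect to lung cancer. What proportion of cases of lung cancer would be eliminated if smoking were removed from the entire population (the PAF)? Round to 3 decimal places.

p₁ = 0.42, p₀ = 0.14.
Overall risk P(Y=1) = π·p₁ + (1−π)·p₀ = 0.761×0.42 + 0.239×0.14 = 0.35308.
Under exogeneity, PAF = [P(Y=1) − p₀] / P(Y=1).
PAF = (0.35308 − 0.14) / 0.35308 ≈ 0.6035

PAF ≈ 0.603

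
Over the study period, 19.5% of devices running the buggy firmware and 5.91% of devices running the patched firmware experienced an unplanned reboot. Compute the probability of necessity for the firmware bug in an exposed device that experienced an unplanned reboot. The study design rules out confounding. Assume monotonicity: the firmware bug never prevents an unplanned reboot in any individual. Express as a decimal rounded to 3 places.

p₁ = 0.195, p₀ = 0.0591.
Under exogeneity and monotonicity, PN = (p₁ − p₀) / p₁.
PN = (0.195 − 0.0591) / 0.195 = 0.1359 / 0.195 ≈ 0.6969

PN ≈ 0.697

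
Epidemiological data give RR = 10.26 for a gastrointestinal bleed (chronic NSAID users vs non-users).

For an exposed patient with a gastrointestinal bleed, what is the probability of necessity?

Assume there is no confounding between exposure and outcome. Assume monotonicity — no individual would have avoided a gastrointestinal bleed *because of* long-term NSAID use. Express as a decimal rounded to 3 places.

Under exogeneity and monotonicity, PN = (RR − 1) / RR = 1 − 1/RR.
PN = (10.26 − 1) / 10.26 = 9.26 / 10.26 ≈ 0.9025

PN ≈ 0.903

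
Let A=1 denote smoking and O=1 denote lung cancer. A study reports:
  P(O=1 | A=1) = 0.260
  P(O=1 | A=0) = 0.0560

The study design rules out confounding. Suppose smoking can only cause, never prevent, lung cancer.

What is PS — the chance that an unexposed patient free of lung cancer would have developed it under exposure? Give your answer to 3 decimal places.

Let p₁ = 0.26, p₀ = 0.056.
Under exogeneity and monotonicity, PS = (p₁ − p₀) / (1 − p₀).
PS = (0.26 − 0.056) / (1 − 0.056) = 0.204 / 0.944 ≈ 0.2161

PS ≈ 0.216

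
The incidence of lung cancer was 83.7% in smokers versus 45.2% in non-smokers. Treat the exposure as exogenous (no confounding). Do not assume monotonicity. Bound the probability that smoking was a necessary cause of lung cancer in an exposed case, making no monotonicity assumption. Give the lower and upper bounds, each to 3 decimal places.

0.460 ≤ PN ≤ 0.655

p₁ = 0.837, p₀ = 0.452.
Under exogeneity alone the bounds on PN are max{0,(p₁−p₀)/p₁} ≤ PN ≤ min{1,(1−p₀)/p₁}.
  lower = (p₁ − p₀)/p₁ = 0.385 / 0.837 ≈ 0.4600
  upper = min{1, (1 − p₀)/p₁} = 0.548 / 0.837 ≈ 0.6547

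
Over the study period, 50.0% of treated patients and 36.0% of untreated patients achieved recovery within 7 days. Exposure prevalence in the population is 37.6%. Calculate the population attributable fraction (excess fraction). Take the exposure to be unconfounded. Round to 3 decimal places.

PAF ≈ 0.128

p₁ = 0.5, p₀ = 0.36.
Overall risk P(Y=1) = π·p₁ + (1−π)·p₀ = 0.376×0.5 + 0.624×0.36 = 0.41264.
Under exogeneity, PAF = [P(Y=1) − p₀] / P(Y=1).
PAF = (0.41264 − 0.36) / 0.41264 ≈ 0.1276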